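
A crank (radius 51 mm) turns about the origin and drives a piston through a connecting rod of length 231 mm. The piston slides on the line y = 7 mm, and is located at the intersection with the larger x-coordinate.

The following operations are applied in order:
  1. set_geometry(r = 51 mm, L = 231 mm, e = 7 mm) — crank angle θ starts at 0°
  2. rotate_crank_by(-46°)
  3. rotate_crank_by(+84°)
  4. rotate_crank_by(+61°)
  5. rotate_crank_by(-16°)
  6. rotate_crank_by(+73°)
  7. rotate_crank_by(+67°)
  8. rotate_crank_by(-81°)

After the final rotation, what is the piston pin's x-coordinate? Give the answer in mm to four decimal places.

set_geometry: r = 51 mm, L = 231 mm, e = 7 mm; θ ← 0°
rotate_crank_by(-46°): θ ← 0° -46° = -46°
rotate_crank_by(+84°): θ ← -46° +84° = 38°
rotate_crank_by(+61°): θ ← 38° +61° = 99°
rotate_crank_by(-16°): θ ← 99° -16° = 83°
rotate_crank_by(+73°): θ ← 83° +73° = 156°
rotate_crank_by(+67°): θ ← 156° +67° = 223°
rotate_crank_by(-81°): θ ← 223° -81° = 142°
crank pin P = (r cos θ, r sin θ) = (-40.188548, 31.398735)
h = r sin θ − e = 31.398735 − 7 = 24.398735
x = r cos θ + √(L² − h²) = -40.188548 + √(53361.0 − 595.2983) = -40.188548 + 229.707862 = 189.519313

189.5193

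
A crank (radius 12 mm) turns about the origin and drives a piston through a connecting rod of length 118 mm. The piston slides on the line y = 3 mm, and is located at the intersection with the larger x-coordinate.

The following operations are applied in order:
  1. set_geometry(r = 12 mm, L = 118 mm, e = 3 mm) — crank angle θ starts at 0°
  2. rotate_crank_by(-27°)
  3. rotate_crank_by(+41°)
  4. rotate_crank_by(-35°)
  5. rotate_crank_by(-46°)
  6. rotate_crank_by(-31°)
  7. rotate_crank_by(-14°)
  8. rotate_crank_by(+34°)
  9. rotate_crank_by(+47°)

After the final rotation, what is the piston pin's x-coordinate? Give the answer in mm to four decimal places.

127.9283

set_geometry: r = 12 mm, L = 118 mm, e = 3 mm; θ ← 0°
rotate_crank_by(-27°): θ ← 0° -27° = -27°
rotate_crank_by(+41°): θ ← -27° +41° = 14°
rotate_crank_by(-35°): θ ← 14° -35° = -21°
rotate_crank_by(-46°): θ ← -21° -46° = -67°
rotate_crank_by(-31°): θ ← -67° -31° = -98°
rotate_crank_by(-14°): θ ← -98° -14° = -112°
rotate_crank_by(+34°): θ ← -112° +34° = -78°
rotate_crank_by(+47°): θ ← -78° +47° = -31°
crank pin P = (r cos θ, r sin θ) = (10.286008, -6.180457)
h = r sin θ − e = -6.180457 − 3 = -9.180457
x = r cos θ + √(L² − h²) = 10.286008 + √(13924.0 − 84.2808) = 10.286008 + 117.642336 = 127.928344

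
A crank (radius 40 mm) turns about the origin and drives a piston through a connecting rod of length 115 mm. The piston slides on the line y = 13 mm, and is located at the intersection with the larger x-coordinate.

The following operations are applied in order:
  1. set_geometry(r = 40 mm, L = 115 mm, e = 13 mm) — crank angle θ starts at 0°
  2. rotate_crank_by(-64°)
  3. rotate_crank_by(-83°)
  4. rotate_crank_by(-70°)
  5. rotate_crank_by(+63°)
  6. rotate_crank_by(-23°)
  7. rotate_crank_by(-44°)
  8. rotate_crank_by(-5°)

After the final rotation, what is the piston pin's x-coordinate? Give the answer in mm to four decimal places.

set_geometry: r = 40 mm, L = 115 mm, e = 13 mm; θ ← 0°
rotate_crank_by(-64°): θ ← 0° -64° = -64°
rotate_crank_by(-83°): θ ← -64° -83° = -147°
rotate_crank_by(-70°): θ ← -147° -70° = -217°
rotate_crank_by(+63°): θ ← -217° +63° = -154°
rotate_crank_by(-23°): θ ← -154° -23° = -177°
rotate_crank_by(-44°): θ ← -177° -44° = -221°
rotate_crank_by(-5°): θ ← -221° -5° = -226°
crank pin P = (r cos θ, r sin θ) = (-27.786335, 28.773592)
h = r sin θ − e = 28.773592 − 13 = 15.773592
x = r cos θ + √(L² − h²) = -27.786335 + √(13225.0 − 248.8062) = -27.786335 + 113.913098 = 86.126763

86.1268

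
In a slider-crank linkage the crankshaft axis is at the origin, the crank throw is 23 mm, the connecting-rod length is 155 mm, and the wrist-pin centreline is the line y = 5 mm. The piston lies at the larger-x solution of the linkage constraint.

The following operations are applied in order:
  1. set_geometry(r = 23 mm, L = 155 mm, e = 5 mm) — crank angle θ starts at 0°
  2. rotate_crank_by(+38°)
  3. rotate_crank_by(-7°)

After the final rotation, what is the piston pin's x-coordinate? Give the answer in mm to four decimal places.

set_geometry: r = 23 mm, L = 155 mm, e = 5 mm; θ ← 0°
rotate_crank_by(+38°): θ ← 0° +38° = 38°
rotate_crank_by(-7°): θ ← 38° -7° = 31°
crank pin P = (r cos θ, r sin θ) = (19.714848, 11.845876)
h = r sin θ − e = 11.845876 − 5 = 6.845876
x = r cos θ + √(L² − h²) = 19.714848 + √(24025.0 − 46.8660) = 19.714848 + 154.848746 = 174.563593

174.5636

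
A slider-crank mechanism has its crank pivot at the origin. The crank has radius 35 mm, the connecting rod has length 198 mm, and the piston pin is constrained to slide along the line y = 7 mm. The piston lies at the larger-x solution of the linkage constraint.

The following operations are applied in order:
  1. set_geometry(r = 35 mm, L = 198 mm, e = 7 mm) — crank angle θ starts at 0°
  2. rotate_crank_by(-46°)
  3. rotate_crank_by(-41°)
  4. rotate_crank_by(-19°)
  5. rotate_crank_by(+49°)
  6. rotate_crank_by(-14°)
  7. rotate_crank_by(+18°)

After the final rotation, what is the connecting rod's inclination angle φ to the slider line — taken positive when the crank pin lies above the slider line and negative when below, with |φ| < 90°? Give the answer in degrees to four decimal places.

set_geometry: r = 35 mm, L = 198 mm, e = 7 mm; θ ← 0°
rotate_crank_by(-46°): θ ← 0° -46° = -46°
rotate_crank_by(-41°): θ ← -46° -41° = -87°
rotate_crank_by(-19°): θ ← -87° -19° = -106°
rotate_crank_by(+49°): θ ← -106° +49° = -57°
rotate_crank_by(-14°): θ ← -57° -14° = -71°
rotate_crank_by(+18°): θ ← -71° +18° = -53°
crank pin P = (r cos θ, r sin θ) = (21.063526, -27.952243)
h = r sin θ − e = -27.952243 − 7 = -34.952243
sin φ = h / L = -34.952243 / 198 = -0.17652648
φ = arcsin(-0.17652648) = -10.167502°

-10.1675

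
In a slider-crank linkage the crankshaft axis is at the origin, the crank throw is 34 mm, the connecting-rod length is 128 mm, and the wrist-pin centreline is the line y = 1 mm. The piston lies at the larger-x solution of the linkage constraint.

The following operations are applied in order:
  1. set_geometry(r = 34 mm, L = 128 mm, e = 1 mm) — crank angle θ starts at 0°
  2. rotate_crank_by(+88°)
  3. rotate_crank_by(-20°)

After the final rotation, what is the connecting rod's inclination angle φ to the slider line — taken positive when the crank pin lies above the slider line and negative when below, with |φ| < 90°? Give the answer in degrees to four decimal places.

13.7963

set_geometry: r = 34 mm, L = 128 mm, e = 1 mm; θ ← 0°
rotate_crank_by(+88°): θ ← 0° +88° = 88°
rotate_crank_by(-20°): θ ← 88° -20° = 68°
crank pin P = (r cos θ, r sin θ) = (12.736624, 31.524251)
h = r sin θ − e = 31.524251 − 1 = 30.524251
sin φ = h / L = 30.524251 / 128 = 0.23847071
φ = arcsin(0.23847071) = 13.796298°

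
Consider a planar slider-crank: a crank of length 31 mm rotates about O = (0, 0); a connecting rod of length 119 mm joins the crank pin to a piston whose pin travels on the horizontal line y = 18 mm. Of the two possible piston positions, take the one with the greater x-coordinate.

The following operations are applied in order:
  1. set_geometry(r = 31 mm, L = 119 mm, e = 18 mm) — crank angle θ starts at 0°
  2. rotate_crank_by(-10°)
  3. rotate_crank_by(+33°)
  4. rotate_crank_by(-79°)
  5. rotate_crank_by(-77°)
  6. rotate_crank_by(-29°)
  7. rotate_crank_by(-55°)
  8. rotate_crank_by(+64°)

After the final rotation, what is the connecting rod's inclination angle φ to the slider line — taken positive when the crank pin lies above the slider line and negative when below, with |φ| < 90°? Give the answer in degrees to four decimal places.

set_geometry: r = 31 mm, L = 119 mm, e = 18 mm; θ ← 0°
rotate_crank_by(-10°): θ ← 0° -10° = -10°
rotate_crank_by(+33°): θ ← -10° +33° = 23°
rotate_crank_by(-79°): θ ← 23° -79° = -56°
rotate_crank_by(-77°): θ ← -56° -77° = -133°
rotate_crank_by(-29°): θ ← -133° -29° = -162°
rotate_crank_by(-55°): θ ← -162° -55° = -217°
rotate_crank_by(+64°): θ ← -217° +64° = -153°
crank pin P = (r cos θ, r sin θ) = (-27.621202, -14.073705)
h = r sin θ − e = -14.073705 − 18 = -32.073705
sin φ = h / L = -32.073705 / 119 = -0.26952694
φ = arcsin(-0.26952694) = -15.636119°

-15.6361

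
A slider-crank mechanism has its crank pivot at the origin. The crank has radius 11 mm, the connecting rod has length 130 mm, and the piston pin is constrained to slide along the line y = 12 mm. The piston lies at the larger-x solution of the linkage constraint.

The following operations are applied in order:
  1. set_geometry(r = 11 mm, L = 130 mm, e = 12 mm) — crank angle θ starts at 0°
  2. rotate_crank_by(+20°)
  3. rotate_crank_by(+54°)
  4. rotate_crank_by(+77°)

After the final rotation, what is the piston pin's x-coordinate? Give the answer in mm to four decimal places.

set_geometry: r = 11 mm, L = 130 mm, e = 12 mm; θ ← 0°
rotate_crank_by(+20°): θ ← 0° +20° = 20°
rotate_crank_by(+54°): θ ← 20° +54° = 74°
rotate_crank_by(+77°): θ ← 74° +77° = 151°
crank pin P = (r cos θ, r sin θ) = (-9.620817, 5.332906)
h = r sin θ − e = 5.332906 − 12 = -6.667094
x = r cos θ + √(L² − h²) = -9.620817 + √(16900.0 − 44.4501) = -9.620817 + 129.828925 = 120.208109

120.2081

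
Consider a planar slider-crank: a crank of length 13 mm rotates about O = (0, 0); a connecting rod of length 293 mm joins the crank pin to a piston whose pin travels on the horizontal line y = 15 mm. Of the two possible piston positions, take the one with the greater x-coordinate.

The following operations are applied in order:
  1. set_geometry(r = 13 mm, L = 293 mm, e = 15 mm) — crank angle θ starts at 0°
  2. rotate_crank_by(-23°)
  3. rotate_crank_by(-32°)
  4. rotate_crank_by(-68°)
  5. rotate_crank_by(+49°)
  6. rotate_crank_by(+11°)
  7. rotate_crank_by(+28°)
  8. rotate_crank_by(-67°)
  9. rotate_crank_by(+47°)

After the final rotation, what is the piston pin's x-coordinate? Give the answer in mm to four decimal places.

set_geometry: r = 13 mm, L = 293 mm, e = 15 mm; θ ← 0°
rotate_crank_by(-23°): θ ← 0° -23° = -23°
rotate_crank_by(-32°): θ ← -23° -32° = -55°
rotate_crank_by(-68°): θ ← -55° -68° = -123°
rotate_crank_by(+49°): θ ← -123° +49° = -74°
rotate_crank_by(+11°): θ ← -74° +11° = -63°
rotate_crank_by(+28°): θ ← -63° +28° = -35°
rotate_crank_by(-67°): θ ← -35° -67° = -102°
rotate_crank_by(+47°): θ ← -102° +47° = -55°
crank pin P = (r cos θ, r sin θ) = (7.456494, -10.648977)
h = r sin θ − e = -10.648977 − 15 = -25.648977
x = r cos θ + √(L² − h²) = 7.456494 + √(85849.0 − 657.8700) = 7.456494 + 291.875196 = 299.331690

299.3317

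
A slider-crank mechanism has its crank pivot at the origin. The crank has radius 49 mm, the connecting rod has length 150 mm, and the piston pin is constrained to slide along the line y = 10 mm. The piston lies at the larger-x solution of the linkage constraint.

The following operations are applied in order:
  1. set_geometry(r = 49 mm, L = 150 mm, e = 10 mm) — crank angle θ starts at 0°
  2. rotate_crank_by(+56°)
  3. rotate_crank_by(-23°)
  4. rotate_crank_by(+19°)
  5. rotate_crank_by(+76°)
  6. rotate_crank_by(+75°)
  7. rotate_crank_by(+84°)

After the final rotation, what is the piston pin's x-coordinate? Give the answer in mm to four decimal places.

set_geometry: r = 49 mm, L = 150 mm, e = 10 mm; θ ← 0°
rotate_crank_by(+56°): θ ← 0° +56° = 56°
rotate_crank_by(-23°): θ ← 56° -23° = 33°
rotate_crank_by(+19°): θ ← 33° +19° = 52°
rotate_crank_by(+76°): θ ← 52° +76° = 128°
rotate_crank_by(+75°): θ ← 128° +75° = 203°
rotate_crank_by(+84°): θ ← 203° +84° = 287°
crank pin P = (r cos θ, r sin θ) = (14.326214, -46.858933)
h = r sin θ − e = -46.858933 − 10 = -56.858933
x = r cos θ + √(L² − h²) = 14.326214 + √(22500.0 − 3232.9383) = 14.326214 + 138.805842 = 153.132055

153.1321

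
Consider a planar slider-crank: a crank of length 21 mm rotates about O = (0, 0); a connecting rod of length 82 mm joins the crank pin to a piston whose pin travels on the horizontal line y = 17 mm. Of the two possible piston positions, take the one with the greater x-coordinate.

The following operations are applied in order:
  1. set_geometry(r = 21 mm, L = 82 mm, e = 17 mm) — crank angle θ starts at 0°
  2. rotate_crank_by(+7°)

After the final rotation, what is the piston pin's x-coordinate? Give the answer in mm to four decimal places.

set_geometry: r = 21 mm, L = 82 mm, e = 17 mm; θ ← 0°
rotate_crank_by(+7°): θ ← 0° +7° = 7°
crank pin P = (r cos θ, r sin θ) = (20.843469, 2.559256)
h = r sin θ − e = 2.559256 − 17 = -14.440744
x = r cos θ + √(L² − h²) = 20.843469 + √(6724.0 − 208.5351) = 20.843469 + 80.718430 = 101.561899

101.5619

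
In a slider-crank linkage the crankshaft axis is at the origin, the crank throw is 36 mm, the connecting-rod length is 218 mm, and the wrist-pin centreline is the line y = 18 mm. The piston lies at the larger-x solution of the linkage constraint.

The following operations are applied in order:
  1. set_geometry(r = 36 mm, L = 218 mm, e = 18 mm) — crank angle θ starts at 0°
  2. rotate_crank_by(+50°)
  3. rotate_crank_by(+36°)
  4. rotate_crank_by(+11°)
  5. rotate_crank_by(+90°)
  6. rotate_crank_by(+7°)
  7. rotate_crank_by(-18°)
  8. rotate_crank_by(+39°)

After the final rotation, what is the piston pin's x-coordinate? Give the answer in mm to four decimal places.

set_geometry: r = 36 mm, L = 218 mm, e = 18 mm; θ ← 0°
rotate_crank_by(+50°): θ ← 0° +50° = 50°
rotate_crank_by(+36°): θ ← 50° +36° = 86°
rotate_crank_by(+11°): θ ← 86° +11° = 97°
rotate_crank_by(+90°): θ ← 97° +90° = 187°
rotate_crank_by(+7°): θ ← 187° +7° = 194°
rotate_crank_by(-18°): θ ← 194° -18° = 176°
rotate_crank_by(+39°): θ ← 176° +39° = 215°
crank pin P = (r cos θ, r sin θ) = (-29.489474, -20.648752)
h = r sin θ − e = -20.648752 − 18 = -38.648752
x = r cos θ + √(L² − h²) = -29.489474 + √(47524.0 − 1493.7260) = -29.489474 + 214.546671 = 185.057197

185.0572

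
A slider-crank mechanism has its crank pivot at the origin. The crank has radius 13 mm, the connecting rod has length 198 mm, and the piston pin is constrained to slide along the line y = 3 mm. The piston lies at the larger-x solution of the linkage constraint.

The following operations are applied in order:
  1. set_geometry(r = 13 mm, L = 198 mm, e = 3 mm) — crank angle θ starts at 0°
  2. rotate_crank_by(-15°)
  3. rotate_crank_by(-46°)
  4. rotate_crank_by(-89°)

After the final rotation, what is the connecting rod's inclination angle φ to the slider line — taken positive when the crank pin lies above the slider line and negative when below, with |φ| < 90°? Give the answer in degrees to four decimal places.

-2.7501

set_geometry: r = 13 mm, L = 198 mm, e = 3 mm; θ ← 0°
rotate_crank_by(-15°): θ ← 0° -15° = -15°
rotate_crank_by(-46°): θ ← -15° -46° = -61°
rotate_crank_by(-89°): θ ← -61° -89° = -150°
crank pin P = (r cos θ, r sin θ) = (-11.258330, -6.500000)
h = r sin θ − e = -6.500000 − 3 = -9.500000
sin φ = h / L = -9.500000 / 198 = -0.04797980
φ = arcsin(-0.04797980) = -2.750096°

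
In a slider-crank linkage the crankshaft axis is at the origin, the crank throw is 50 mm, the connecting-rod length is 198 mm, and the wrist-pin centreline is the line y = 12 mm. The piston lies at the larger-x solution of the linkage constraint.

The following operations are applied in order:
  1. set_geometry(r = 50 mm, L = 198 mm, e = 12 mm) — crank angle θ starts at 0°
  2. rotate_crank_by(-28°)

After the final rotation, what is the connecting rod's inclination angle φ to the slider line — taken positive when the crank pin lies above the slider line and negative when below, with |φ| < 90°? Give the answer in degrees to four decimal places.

-10.3208

set_geometry: r = 50 mm, L = 198 mm, e = 12 mm; θ ← 0°
rotate_crank_by(-28°): θ ← 0° -28° = -28°
crank pin P = (r cos θ, r sin θ) = (44.147380, -23.473578)
h = r sin θ − e = -23.473578 − 12 = -35.473578
sin φ = h / L = -35.473578 / 198 = -0.17915949
φ = arcsin(-0.17915949) = -10.320806°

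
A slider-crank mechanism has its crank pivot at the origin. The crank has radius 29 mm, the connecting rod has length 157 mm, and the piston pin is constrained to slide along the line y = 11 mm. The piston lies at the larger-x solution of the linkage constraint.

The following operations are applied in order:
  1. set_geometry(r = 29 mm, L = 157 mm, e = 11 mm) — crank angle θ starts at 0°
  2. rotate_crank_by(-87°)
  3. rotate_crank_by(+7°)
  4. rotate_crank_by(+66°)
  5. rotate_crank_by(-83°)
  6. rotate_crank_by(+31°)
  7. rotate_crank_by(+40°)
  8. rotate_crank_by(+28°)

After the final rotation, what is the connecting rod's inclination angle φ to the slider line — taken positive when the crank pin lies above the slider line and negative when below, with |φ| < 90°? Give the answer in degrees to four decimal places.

set_geometry: r = 29 mm, L = 157 mm, e = 11 mm; θ ← 0°
rotate_crank_by(-87°): θ ← 0° -87° = -87°
rotate_crank_by(+7°): θ ← -87° +7° = -80°
rotate_crank_by(+66°): θ ← -80° +66° = -14°
rotate_crank_by(-83°): θ ← -14° -83° = -97°
rotate_crank_by(+31°): θ ← -97° +31° = -66°
rotate_crank_by(+40°): θ ← -66° +40° = -26°
rotate_crank_by(+28°): θ ← -26° +28° = 2°
crank pin P = (r cos θ, r sin θ) = (28.982334, 1.012085)
h = r sin θ − e = 1.012085 − 11 = -9.987915
sin φ = h / L = -9.987915 / 157 = -0.06361729
φ = arcsin(-0.06361729) = -3.647465°

-3.6475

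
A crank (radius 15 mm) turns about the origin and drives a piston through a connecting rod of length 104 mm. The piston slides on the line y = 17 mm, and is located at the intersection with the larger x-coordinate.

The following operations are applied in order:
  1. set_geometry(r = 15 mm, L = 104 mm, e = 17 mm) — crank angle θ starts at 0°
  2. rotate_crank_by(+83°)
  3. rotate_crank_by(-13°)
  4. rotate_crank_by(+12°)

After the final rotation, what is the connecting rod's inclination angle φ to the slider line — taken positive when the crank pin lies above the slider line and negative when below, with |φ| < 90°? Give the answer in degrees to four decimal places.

-1.1823

set_geometry: r = 15 mm, L = 104 mm, e = 17 mm; θ ← 0°
rotate_crank_by(+83°): θ ← 0° +83° = 83°
rotate_crank_by(-13°): θ ← 83° -13° = 70°
rotate_crank_by(+12°): θ ← 70° +12° = 82°
crank pin P = (r cos θ, r sin θ) = (2.087597, 14.854021)
h = r sin θ − e = 14.854021 − 17 = -2.145979
sin φ = h / L = -2.145979 / 104 = -0.02063441
φ = arcsin(-0.02063441) = -1.182349°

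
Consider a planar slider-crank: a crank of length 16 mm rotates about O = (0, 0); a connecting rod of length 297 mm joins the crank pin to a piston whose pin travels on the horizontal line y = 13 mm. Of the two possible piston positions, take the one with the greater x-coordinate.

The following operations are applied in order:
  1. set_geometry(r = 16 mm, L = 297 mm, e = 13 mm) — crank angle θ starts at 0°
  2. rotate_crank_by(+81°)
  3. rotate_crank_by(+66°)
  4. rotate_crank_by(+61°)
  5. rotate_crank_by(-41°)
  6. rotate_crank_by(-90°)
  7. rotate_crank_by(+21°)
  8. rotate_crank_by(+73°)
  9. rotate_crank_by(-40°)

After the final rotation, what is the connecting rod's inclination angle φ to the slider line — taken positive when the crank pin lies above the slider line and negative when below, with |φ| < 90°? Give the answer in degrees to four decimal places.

set_geometry: r = 16 mm, L = 297 mm, e = 13 mm; θ ← 0°
rotate_crank_by(+81°): θ ← 0° +81° = 81°
rotate_crank_by(+66°): θ ← 81° +66° = 147°
rotate_crank_by(+61°): θ ← 147° +61° = 208°
rotate_crank_by(-41°): θ ← 208° -41° = 167°
rotate_crank_by(-90°): θ ← 167° -90° = 77°
rotate_crank_by(+21°): θ ← 77° +21° = 98°
rotate_crank_by(+73°): θ ← 98° +73° = 171°
rotate_crank_by(-40°): θ ← 171° -40° = 131°
crank pin P = (r cos θ, r sin θ) = (-10.496944, 12.075353)
h = r sin θ − e = 12.075353 − 13 = -0.924647
sin φ = h / L = -0.924647 / 297 = -0.00311329
φ = arcsin(-0.00311329) = -0.178379°

-0.1784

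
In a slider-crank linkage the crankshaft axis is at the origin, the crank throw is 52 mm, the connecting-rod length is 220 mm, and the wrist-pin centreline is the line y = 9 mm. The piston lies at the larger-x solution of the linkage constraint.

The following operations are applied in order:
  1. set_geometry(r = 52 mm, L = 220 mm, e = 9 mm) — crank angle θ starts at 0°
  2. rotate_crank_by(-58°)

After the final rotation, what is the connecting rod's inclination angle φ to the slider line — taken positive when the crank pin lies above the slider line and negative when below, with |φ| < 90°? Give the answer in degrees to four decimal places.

set_geometry: r = 52 mm, L = 220 mm, e = 9 mm; θ ← 0°
rotate_crank_by(-58°): θ ← 0° -58° = -58°
crank pin P = (r cos θ, r sin θ) = (27.555802, -44.098501)
h = r sin θ − e = -44.098501 − 9 = -53.098501
sin φ = h / L = -53.098501 / 220 = -0.24135682
φ = arcsin(-0.24135682) = -13.966635°

-13.9666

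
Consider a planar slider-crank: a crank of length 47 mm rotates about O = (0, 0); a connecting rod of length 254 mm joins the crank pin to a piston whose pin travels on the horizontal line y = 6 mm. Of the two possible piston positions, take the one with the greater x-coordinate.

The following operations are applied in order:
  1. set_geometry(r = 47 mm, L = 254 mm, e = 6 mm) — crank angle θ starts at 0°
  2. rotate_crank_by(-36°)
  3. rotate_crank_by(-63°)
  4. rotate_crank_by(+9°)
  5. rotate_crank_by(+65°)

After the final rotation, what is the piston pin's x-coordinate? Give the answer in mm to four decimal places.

295.2763

set_geometry: r = 47 mm, L = 254 mm, e = 6 mm; θ ← 0°
rotate_crank_by(-36°): θ ← 0° -36° = -36°
rotate_crank_by(-63°): θ ← -36° -63° = -99°
rotate_crank_by(+9°): θ ← -99° +9° = -90°
rotate_crank_by(+65°): θ ← -90° +65° = -25°
crank pin P = (r cos θ, r sin θ) = (42.596466, -19.863058)
h = r sin θ − e = -19.863058 − 6 = -25.863058
x = r cos θ + √(L² − h²) = 42.596466 + √(64516.0 − 668.8978) = 42.596466 + 252.679841 = 295.276307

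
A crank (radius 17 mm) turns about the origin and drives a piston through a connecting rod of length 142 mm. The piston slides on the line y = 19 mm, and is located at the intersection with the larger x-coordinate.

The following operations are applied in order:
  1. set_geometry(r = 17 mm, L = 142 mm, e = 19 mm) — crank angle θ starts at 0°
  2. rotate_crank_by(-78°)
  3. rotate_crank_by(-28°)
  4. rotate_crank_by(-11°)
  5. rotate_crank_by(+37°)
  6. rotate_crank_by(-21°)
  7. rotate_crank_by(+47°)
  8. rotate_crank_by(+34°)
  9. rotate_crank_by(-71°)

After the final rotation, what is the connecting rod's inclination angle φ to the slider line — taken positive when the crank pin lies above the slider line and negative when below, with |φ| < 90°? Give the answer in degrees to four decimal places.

-14.6849

set_geometry: r = 17 mm, L = 142 mm, e = 19 mm; θ ← 0°
rotate_crank_by(-78°): θ ← 0° -78° = -78°
rotate_crank_by(-28°): θ ← -78° -28° = -106°
rotate_crank_by(-11°): θ ← -106° -11° = -117°
rotate_crank_by(+37°): θ ← -117° +37° = -80°
rotate_crank_by(-21°): θ ← -80° -21° = -101°
rotate_crank_by(+47°): θ ← -101° +47° = -54°
rotate_crank_by(+34°): θ ← -54° +34° = -20°
rotate_crank_by(-71°): θ ← -20° -71° = -91°
crank pin P = (r cos θ, r sin θ) = (-0.296691, -16.997411)
h = r sin θ − e = -16.997411 − 19 = -35.997411
sin φ = h / L = -35.997411 / 142 = -0.25350289
φ = arcsin(-0.25350289) = -14.684893°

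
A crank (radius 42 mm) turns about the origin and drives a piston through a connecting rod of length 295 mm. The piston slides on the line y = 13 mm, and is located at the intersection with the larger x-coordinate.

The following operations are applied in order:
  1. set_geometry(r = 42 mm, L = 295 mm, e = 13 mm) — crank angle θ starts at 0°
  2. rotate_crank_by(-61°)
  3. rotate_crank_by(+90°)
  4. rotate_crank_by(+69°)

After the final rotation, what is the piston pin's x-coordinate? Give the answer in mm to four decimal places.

set_geometry: r = 42 mm, L = 295 mm, e = 13 mm; θ ← 0°
rotate_crank_by(-61°): θ ← 0° -61° = -61°
rotate_crank_by(+90°): θ ← -61° +90° = 29°
rotate_crank_by(+69°): θ ← 29° +69° = 98°
crank pin P = (r cos θ, r sin θ) = (-5.845270, 41.591259)
h = r sin θ − e = 41.591259 − 13 = 28.591259
x = r cos θ + √(L² − h²) = -5.845270 + √(87025.0 − 817.4601) = -5.845270 + 293.611205 = 287.765935

287.7659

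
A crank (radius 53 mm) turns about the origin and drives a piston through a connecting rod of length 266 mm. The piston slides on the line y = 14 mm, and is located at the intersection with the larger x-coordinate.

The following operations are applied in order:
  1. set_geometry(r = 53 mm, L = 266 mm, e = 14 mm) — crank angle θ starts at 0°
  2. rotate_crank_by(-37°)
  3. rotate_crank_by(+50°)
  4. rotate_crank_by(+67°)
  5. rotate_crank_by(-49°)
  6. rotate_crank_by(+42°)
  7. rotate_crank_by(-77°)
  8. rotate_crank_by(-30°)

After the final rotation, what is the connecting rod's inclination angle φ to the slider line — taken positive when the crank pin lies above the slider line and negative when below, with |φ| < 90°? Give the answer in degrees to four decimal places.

-9.4420

set_geometry: r = 53 mm, L = 266 mm, e = 14 mm; θ ← 0°
rotate_crank_by(-37°): θ ← 0° -37° = -37°
rotate_crank_by(+50°): θ ← -37° +50° = 13°
rotate_crank_by(+67°): θ ← 13° +67° = 80°
rotate_crank_by(-49°): θ ← 80° -49° = 31°
rotate_crank_by(+42°): θ ← 31° +42° = 73°
rotate_crank_by(-77°): θ ← 73° -77° = -4°
rotate_crank_by(-30°): θ ← -4° -30° = -34°
crank pin P = (r cos θ, r sin θ) = (43.938991, -29.637224)
h = r sin θ − e = -29.637224 − 14 = -43.637224
sin φ = h / L = -43.637224 / 266 = -0.16404971
φ = arcsin(-0.16404971) = -9.442035°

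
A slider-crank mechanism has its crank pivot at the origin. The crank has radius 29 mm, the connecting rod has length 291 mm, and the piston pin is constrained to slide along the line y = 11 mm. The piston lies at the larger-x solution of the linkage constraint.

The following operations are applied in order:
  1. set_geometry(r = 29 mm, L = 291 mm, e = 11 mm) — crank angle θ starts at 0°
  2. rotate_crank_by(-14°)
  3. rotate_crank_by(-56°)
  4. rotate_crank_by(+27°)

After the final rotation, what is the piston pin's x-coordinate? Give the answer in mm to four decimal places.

set_geometry: r = 29 mm, L = 291 mm, e = 11 mm; θ ← 0°
rotate_crank_by(-14°): θ ← 0° -14° = -14°
rotate_crank_by(-56°): θ ← -14° -56° = -70°
rotate_crank_by(+27°): θ ← -70° +27° = -43°
crank pin P = (r cos θ, r sin θ) = (21.209257, -19.777952)
h = r sin θ − e = -19.777952 − 11 = -30.777952
x = r cos θ + √(L² − h²) = 21.209257 + √(84681.0 − 947.2824) = 21.209257 + 289.367790 = 310.577047

310.5770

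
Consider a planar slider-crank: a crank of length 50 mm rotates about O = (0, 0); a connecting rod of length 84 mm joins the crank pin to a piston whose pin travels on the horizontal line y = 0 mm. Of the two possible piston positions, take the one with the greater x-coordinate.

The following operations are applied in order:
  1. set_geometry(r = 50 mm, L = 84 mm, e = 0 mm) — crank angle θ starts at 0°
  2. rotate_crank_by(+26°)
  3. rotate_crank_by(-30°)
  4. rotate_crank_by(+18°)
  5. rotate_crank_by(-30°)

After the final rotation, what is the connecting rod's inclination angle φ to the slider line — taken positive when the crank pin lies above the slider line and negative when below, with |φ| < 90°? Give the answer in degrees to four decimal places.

set_geometry: r = 50 mm, L = 84 mm, e = 0 mm; θ ← 0°
rotate_crank_by(+26°): θ ← 0° +26° = 26°
rotate_crank_by(-30°): θ ← 26° -30° = -4°
rotate_crank_by(+18°): θ ← -4° +18° = 14°
rotate_crank_by(-30°): θ ← 14° -30° = -16°
crank pin P = (r cos θ, r sin θ) = (48.063085, -13.781868)
h = r sin θ − e = -13.781868 − 0 = -13.781868
sin φ = h / L = -13.781868 / 84 = -0.16406985
φ = arcsin(-0.16406985) = -9.443205°

-9.4432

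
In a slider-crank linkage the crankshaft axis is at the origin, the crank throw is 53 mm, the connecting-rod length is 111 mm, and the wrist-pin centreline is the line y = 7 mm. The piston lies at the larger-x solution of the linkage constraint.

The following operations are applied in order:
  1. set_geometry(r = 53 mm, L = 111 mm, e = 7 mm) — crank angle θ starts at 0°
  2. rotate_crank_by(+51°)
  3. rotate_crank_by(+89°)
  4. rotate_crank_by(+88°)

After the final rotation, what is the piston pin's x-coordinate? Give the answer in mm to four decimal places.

set_geometry: r = 53 mm, L = 111 mm, e = 7 mm; θ ← 0°
rotate_crank_by(+51°): θ ← 0° +51° = 51°
rotate_crank_by(+89°): θ ← 51° +89° = 140°
rotate_crank_by(+88°): θ ← 140° +88° = 228°
crank pin P = (r cos θ, r sin θ) = (-35.463922, -39.386676)
h = r sin θ − e = -39.386676 − 7 = -46.386676
x = r cos θ + √(L² − h²) = -35.463922 + √(12321.0 − 2151.7237) = -35.463922 + 100.842830 = 65.378908

65.3789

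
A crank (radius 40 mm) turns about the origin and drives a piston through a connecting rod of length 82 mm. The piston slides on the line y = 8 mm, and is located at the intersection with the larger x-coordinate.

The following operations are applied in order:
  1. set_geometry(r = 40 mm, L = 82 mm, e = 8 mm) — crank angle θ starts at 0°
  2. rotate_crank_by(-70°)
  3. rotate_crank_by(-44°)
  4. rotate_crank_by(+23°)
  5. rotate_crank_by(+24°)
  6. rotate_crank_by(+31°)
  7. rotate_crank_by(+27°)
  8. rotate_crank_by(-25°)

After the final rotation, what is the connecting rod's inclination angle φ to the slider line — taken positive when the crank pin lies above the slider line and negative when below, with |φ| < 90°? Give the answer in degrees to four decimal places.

-21.7365

set_geometry: r = 40 mm, L = 82 mm, e = 8 mm; θ ← 0°
rotate_crank_by(-70°): θ ← 0° -70° = -70°
rotate_crank_by(-44°): θ ← -70° -44° = -114°
rotate_crank_by(+23°): θ ← -114° +23° = -91°
rotate_crank_by(+24°): θ ← -91° +24° = -67°
rotate_crank_by(+31°): θ ← -67° +31° = -36°
rotate_crank_by(+27°): θ ← -36° +27° = -9°
rotate_crank_by(-25°): θ ← -9° -25° = -34°
crank pin P = (r cos θ, r sin θ) = (33.161503, -22.367716)
h = r sin θ − e = -22.367716 − 8 = -30.367716
sin φ = h / L = -30.367716 / 82 = -0.37033800
φ = arcsin(-0.37033800) = -21.736464°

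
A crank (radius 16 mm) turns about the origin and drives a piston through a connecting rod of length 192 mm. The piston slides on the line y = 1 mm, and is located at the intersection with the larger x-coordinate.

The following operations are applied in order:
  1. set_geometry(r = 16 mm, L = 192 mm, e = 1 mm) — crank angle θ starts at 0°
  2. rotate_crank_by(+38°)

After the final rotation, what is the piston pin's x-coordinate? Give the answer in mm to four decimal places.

204.4041

set_geometry: r = 16 mm, L = 192 mm, e = 1 mm; θ ← 0°
rotate_crank_by(+38°): θ ← 0° +38° = 38°
crank pin P = (r cos θ, r sin θ) = (12.608172, 9.850584)
h = r sin θ − e = 9.850584 − 1 = 8.850584
x = r cos θ + √(L² − h²) = 12.608172 + √(36864.0 − 78.3328) = 12.608172 + 191.795900 = 204.404072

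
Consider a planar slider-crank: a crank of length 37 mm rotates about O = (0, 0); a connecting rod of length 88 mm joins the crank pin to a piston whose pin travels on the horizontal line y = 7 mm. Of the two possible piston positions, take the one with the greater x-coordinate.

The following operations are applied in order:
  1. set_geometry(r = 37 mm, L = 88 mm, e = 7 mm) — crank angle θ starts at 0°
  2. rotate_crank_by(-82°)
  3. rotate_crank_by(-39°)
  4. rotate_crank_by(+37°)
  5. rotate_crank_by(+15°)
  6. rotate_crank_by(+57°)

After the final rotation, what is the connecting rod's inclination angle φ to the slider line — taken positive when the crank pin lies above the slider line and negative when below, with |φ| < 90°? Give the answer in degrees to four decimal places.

-9.6113

set_geometry: r = 37 mm, L = 88 mm, e = 7 mm; θ ← 0°
rotate_crank_by(-82°): θ ← 0° -82° = -82°
rotate_crank_by(-39°): θ ← -82° -39° = -121°
rotate_crank_by(+37°): θ ← -121° +37° = -84°
rotate_crank_by(+15°): θ ← -84° +15° = -69°
rotate_crank_by(+57°): θ ← -69° +57° = -12°
crank pin P = (r cos θ, r sin θ) = (36.191461, -7.692733)
h = r sin θ − e = -7.692733 − 7 = -14.692733
sin φ = h / L = -14.692733 / 88 = -0.16696287
φ = arcsin(-0.16696287) = -9.611281°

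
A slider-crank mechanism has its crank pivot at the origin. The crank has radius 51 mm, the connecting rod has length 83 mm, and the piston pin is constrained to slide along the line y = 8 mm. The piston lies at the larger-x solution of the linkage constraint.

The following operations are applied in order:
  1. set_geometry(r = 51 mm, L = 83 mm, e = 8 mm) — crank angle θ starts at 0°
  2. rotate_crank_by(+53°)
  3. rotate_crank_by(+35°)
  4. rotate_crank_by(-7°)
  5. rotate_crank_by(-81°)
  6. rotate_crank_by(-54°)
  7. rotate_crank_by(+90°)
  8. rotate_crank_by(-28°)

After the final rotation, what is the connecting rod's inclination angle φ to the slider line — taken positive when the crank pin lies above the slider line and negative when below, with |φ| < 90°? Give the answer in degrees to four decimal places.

set_geometry: r = 51 mm, L = 83 mm, e = 8 mm; θ ← 0°
rotate_crank_by(+53°): θ ← 0° +53° = 53°
rotate_crank_by(+35°): θ ← 53° +35° = 88°
rotate_crank_by(-7°): θ ← 88° -7° = 81°
rotate_crank_by(-81°): θ ← 81° -81° = 0°
rotate_crank_by(-54°): θ ← 0° -54° = -54°
rotate_crank_by(+90°): θ ← -54° +90° = 36°
rotate_crank_by(-28°): θ ← 36° -28° = 8°
crank pin P = (r cos θ, r sin θ) = (50.503672, 7.097828)
h = r sin θ − e = 7.097828 − 8 = -0.902172
sin φ = h / L = -0.902172 / 83 = -0.01086954
φ = arcsin(-0.01086954) = -0.622791°

-0.6228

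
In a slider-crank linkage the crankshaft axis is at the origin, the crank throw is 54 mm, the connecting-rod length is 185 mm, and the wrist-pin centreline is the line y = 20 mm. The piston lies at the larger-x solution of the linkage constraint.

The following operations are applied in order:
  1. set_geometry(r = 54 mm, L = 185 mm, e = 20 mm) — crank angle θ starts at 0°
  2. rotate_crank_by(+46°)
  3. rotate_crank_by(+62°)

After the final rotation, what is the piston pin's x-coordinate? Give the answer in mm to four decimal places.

165.6362

set_geometry: r = 54 mm, L = 185 mm, e = 20 mm; θ ← 0°
rotate_crank_by(+46°): θ ← 0° +46° = 46°
rotate_crank_by(+62°): θ ← 46° +62° = 108°
crank pin P = (r cos θ, r sin θ) = (-16.686918, 51.357052)
h = r sin θ − e = 51.357052 − 20 = 31.357052
x = r cos θ + √(L² − h²) = -16.686918 + √(34225.0 − 983.2647) = -16.686918 + 182.323162 = 165.636244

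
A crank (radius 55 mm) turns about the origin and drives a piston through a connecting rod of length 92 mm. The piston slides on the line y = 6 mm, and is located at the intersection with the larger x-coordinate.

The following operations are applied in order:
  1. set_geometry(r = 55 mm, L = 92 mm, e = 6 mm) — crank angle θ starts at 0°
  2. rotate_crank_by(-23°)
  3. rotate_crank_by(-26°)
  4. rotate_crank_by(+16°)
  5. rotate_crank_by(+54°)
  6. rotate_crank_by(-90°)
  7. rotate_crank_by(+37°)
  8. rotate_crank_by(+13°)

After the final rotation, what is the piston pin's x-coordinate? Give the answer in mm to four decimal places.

set_geometry: r = 55 mm, L = 92 mm, e = 6 mm; θ ← 0°
rotate_crank_by(-23°): θ ← 0° -23° = -23°
rotate_crank_by(-26°): θ ← -23° -26° = -49°
rotate_crank_by(+16°): θ ← -49° +16° = -33°
rotate_crank_by(+54°): θ ← -33° +54° = 21°
rotate_crank_by(-90°): θ ← 21° -90° = -69°
rotate_crank_by(+37°): θ ← -69° +37° = -32°
rotate_crank_by(+13°): θ ← -32° +13° = -19°
crank pin P = (r cos θ, r sin θ) = (52.003522, -17.906248)
h = r sin θ − e = -17.906248 − 6 = -23.906248
x = r cos θ + √(L² − h²) = 52.003522 + √(8464.0 − 571.5087) = 52.003522 + 88.839694 = 140.843216

140.8432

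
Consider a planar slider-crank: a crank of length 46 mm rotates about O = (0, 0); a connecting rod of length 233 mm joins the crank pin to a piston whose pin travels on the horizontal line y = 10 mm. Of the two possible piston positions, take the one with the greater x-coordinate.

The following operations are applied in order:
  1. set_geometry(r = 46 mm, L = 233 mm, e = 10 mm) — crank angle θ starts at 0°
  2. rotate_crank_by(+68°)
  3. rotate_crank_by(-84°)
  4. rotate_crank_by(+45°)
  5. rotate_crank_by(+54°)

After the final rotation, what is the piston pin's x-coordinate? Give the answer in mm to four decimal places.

set_geometry: r = 46 mm, L = 233 mm, e = 10 mm; θ ← 0°
rotate_crank_by(+68°): θ ← 0° +68° = 68°
rotate_crank_by(-84°): θ ← 68° -84° = -16°
rotate_crank_by(+45°): θ ← -16° +45° = 29°
rotate_crank_by(+54°): θ ← 29° +54° = 83°
crank pin P = (r cos θ, r sin θ) = (5.605990, 45.657123)
h = r sin θ − e = 45.657123 − 10 = 35.657123
x = r cos θ + √(L² − h²) = 5.605990 + √(54289.0 − 1271.4304) = 5.605990 + 230.255444 = 235.861434

235.8614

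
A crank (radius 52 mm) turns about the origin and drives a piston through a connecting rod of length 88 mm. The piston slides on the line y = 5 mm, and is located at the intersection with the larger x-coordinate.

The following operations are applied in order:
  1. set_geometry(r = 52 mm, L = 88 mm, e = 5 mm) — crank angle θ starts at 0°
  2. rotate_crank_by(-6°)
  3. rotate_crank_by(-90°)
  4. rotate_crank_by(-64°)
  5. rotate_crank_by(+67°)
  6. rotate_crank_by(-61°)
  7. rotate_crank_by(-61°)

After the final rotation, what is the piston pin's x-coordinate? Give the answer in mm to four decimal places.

41.8296

set_geometry: r = 52 mm, L = 88 mm, e = 5 mm; θ ← 0°
rotate_crank_by(-6°): θ ← 0° -6° = -6°
rotate_crank_by(-90°): θ ← -6° -90° = -96°
rotate_crank_by(-64°): θ ← -96° -64° = -160°
rotate_crank_by(+67°): θ ← -160° +67° = -93°
rotate_crank_by(-61°): θ ← -93° -61° = -154°
rotate_crank_by(-61°): θ ← -154° -61° = -215°
crank pin P = (r cos θ, r sin θ) = (-42.595906, 29.825975)
h = r sin θ − e = 29.825975 − 5 = 24.825975
x = r cos θ + √(L² − h²) = -42.595906 + √(7744.0 − 616.3290) = -42.595906 + 84.425535 = 41.829629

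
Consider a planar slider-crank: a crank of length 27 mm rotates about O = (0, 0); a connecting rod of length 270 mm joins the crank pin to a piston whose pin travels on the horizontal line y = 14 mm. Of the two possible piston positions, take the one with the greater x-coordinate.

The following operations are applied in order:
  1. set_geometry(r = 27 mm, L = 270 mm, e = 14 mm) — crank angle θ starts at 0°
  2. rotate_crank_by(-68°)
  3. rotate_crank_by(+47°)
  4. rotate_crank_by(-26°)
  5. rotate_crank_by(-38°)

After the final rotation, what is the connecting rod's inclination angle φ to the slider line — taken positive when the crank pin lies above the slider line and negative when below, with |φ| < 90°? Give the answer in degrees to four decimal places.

set_geometry: r = 27 mm, L = 270 mm, e = 14 mm; θ ← 0°
rotate_crank_by(-68°): θ ← 0° -68° = -68°
rotate_crank_by(+47°): θ ← -68° +47° = -21°
rotate_crank_by(-26°): θ ← -21° -26° = -47°
rotate_crank_by(-38°): θ ← -47° -38° = -85°
crank pin P = (r cos θ, r sin θ) = (2.353205, -26.897257)
h = r sin θ − e = -26.897257 − 14 = -40.897257
sin φ = h / L = -40.897257 / 270 = -0.15147132
φ = arcsin(-0.15147132) = -8.712201°

-8.7122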